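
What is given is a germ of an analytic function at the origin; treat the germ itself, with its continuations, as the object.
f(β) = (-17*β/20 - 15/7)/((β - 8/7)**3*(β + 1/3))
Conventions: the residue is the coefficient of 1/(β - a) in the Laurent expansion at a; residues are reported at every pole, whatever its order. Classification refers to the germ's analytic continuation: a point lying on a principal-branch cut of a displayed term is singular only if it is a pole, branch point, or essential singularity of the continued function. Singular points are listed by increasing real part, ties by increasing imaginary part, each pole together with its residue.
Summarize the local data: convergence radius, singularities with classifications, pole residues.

Denominator factor (β - 8/7)^3: pole of order 3 at 8/7, modulus 8/7.
Denominator factor (β + 1/3): pole of order 1 at -1/3, modulus 1/3.
The radius of convergence is the smallest modulus among the singular points: 1/3.
At the order-1 pole -1/3 set g(β) = (β - (-1/3))*f(β) = (-17*β/20 - 15/7)/(β - 8/7)**3.
Simple pole: residue = g(a) at a = -1/3, which is 344421/595820.
At the order-3 pole 8/7 set g(β) = (β - (8/7))^3*f(β) = (-17*β/20 - 15/7)/(β + 1/3).
Order-3 pole: residue = g''(a)/2; g''(8/7) = -344421/297910, so the residue is -344421/595820.
List the singular points by increasing real part (a conjugate pair: the negative imaginary part first).

Radius of convergence at 0: 1/3.
At -1/3: a pole of order 1; residue 344421/595820.
At 8/7: a pole of order 3; residue -344421/595820.


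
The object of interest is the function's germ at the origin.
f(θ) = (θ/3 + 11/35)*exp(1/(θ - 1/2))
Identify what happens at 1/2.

The exponent 1/(θ - (1/2)) has a pole at 1/2, so exp(1/(θ - (1/2))) takes every nonzero value near it: an essential singularity (not a pole of any order).

The point is an essential singularity.


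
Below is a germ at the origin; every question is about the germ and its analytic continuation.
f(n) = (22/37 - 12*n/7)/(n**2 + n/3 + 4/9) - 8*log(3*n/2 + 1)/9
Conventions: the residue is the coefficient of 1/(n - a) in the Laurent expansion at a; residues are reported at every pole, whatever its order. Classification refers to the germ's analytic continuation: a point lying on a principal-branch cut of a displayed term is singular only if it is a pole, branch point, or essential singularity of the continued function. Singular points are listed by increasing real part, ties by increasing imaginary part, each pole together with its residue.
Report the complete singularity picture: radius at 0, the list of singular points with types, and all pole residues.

Denominator factor (n**2 + n/3 + 4/9): discriminant -5/3, complex-conjugate roots (-1/6) + ((1/6)*sqrt(15))*i and (-1/6) - ((1/6)*sqrt(15))*i; poles of order 1, moduli 2/3 and 2/3.
Branch term (-8/9)*log(1 - n/(-2/3)): its argument vanishes at n = -2/3, a logarithmic branch point, modulus 2/3.
The radius of convergence is the smallest modulus among the singular points: 2/3.
The branch term is analytic at (-1/6) - ((1/6)*sqrt(15))*i and contributes nothing to the residue; only the rational part matters.
The factor n**2 + n/3 + 4/9 splits as (n - a)(n - a') with a = (-1/6) - ((1/6)*sqrt(15))*i, a' = (-1/6) + ((1/6)*sqrt(15))*i. At the order-1 pole a set g(n) = (n - a)*(rational part) = [22/37 - 12*n/7] / (n - a').
Simple pole: residue = g(a) at a = (-1/6) - ((1/6)*sqrt(15))*i, which is (-6/7) + ((228/1295)*sqrt(15))*i.
The branch term is analytic at (-1/6) + ((1/6)*sqrt(15))*i and contributes nothing to the residue; only the rational part matters.
The factor n**2 + n/3 + 4/9 splits as (n - a)(n - a') with a = (-1/6) + ((1/6)*sqrt(15))*i, a' = (-1/6) - ((1/6)*sqrt(15))*i. At the order-1 pole a set g(n) = (n - a)*(rational part) = [22/37 - 12*n/7] / (n - a').
Simple pole: residue = g(a) at a = (-1/6) + ((1/6)*sqrt(15))*i, which is (-6/7) - ((228/1295)*sqrt(15))*i.
List the singular points by increasing real part (a conjugate pair: the negative imaginary part first).

Radius of convergence at 0: 2/3.
At -2/3: a logarithmic branch point.
At (-1/6) - ((1/6)*sqrt(15))*i: a pole of order 1; residue (-6/7) + ((228/1295)*sqrt(15))*i.
At (-1/6) + ((1/6)*sqrt(15))*i: a pole of order 1; residue (-6/7) - ((228/1295)*sqrt(15))*i.


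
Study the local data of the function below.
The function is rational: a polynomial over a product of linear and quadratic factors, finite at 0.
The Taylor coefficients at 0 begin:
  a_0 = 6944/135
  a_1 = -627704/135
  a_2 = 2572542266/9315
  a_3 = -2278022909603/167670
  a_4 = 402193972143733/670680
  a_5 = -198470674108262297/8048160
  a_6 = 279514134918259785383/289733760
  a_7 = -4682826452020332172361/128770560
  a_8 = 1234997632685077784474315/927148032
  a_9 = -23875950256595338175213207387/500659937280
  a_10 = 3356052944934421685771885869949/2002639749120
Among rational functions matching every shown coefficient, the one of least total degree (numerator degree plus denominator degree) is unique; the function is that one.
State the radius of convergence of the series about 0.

The radius of convergence is 11/2 - (1/4)*sqrt(478).

No rational of total degree below 9 reproduces all 11 coefficients; solving the [2/7] Pade equations on them gives f(δ) = (-18*δ**2/23 - δ + 31/20)/((δ + 4/7)*(δ**2 + 11*δ + 3/8)**3), whose expansion matches every shown term.
Denominator factor (δ + 4/7): pole of order 1 at -4/7, modulus 4/7.
Denominator factor (δ**2 + 11*δ + 3/8)^3: discriminant 239/2, real irrational roots -11/2 + (1/4)*sqrt(478) and -11/2 - (1/4)*sqrt(478); poles of order 3, moduli 11/2 - (1/4)*sqrt(478) and 11/2 + (1/4)*sqrt(478).
The radius of convergence is the smallest modulus among the singular points: 11/2 - (1/4)*sqrt(478).


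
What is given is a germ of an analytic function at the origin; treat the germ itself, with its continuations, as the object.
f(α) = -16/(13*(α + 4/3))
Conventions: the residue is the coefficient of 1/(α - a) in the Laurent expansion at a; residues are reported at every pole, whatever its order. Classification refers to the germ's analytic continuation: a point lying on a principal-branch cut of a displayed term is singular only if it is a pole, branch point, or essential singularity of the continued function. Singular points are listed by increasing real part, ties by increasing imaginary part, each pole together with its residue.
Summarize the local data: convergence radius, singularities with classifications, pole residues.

Radius of convergence at 0: 4/3.
At -4/3: a pole of order 1; residue -16/13.

Denominator factor (α + 4/3): pole of order 1 at -4/3, modulus 4/3.
The radius of convergence is the smallest modulus among the singular points: 4/3.
At the order-1 pole -4/3 set g(α) = (α - (-4/3))*f(α) = -16/13.
Simple pole: residue = g(a) at a = -4/3, which is -16/13.


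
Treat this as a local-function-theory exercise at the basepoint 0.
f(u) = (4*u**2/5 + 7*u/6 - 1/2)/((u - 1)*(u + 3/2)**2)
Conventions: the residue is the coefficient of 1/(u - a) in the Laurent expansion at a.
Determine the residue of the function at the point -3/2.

At the order-2 pole -3/2 set g(u) = (u - (-3/2))^2*f(u) = (4*u**2/5 + 7*u/6 - 1/2)/(u - 1).
Order-2 pole: residue = g'(a); g'(-3/2) = 212/375, so the residue is 212/375.

The residue is 212/375.


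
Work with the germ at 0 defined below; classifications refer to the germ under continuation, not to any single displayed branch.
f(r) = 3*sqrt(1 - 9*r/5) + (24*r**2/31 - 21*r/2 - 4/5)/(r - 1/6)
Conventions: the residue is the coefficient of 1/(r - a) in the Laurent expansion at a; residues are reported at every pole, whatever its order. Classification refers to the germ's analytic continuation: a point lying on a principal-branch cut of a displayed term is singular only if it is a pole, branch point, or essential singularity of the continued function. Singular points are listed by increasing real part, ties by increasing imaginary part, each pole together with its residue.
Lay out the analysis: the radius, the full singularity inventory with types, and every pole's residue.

Denominator factor (r - 1/6): pole of order 1 at 1/6, modulus 1/6.
Branch term (3)*sqrt(1 - r/(5/9)): its argument vanishes at r = 5/9, a square-root branch point, modulus 5/9.
The radius of convergence is the smallest modulus among the singular points: 1/6.
The branch term is analytic at 1/6 and contributes nothing to the residue; only the rational part matters.
At the order-1 pole 1/6 set g(r) = (r - (1/6))*(rational part) = 24*r**2/31 - 21*r/2 - 4/5.
Simple pole: residue = g(a) at a = 1/6, which is -4703/1860.
List the singular points by increasing real part (a conjugate pair: the negative imaginary part first).

Radius of convergence at 0: 1/6.
At 1/6: a pole of order 1; residue -4703/1860.
At 5/9: an algebraic (square-root) branch point.


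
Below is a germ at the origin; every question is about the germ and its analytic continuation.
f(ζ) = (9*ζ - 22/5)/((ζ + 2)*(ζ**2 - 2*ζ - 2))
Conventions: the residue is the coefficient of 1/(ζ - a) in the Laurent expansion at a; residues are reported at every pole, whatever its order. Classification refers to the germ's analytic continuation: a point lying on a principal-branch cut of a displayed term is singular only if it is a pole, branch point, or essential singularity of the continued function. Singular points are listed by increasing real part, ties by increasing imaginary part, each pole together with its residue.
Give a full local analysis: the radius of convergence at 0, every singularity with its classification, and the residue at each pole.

Radius of convergence at 0: -1 + sqrt(3).
At -2: a pole of order 1; residue -56/15.
At 1 - sqrt(3): a pole of order 1; residue 28/15 + (11/30)*sqrt(3).
At 1 + sqrt(3): a pole of order 1; residue 28/15 - (11/30)*sqrt(3).

Denominator factor (ζ**2 - 2*ζ - 2): discriminant 12, real irrational roots 1 + sqrt(3) and 1 - sqrt(3); poles of order 1, moduli 1 + sqrt(3) and -1 + sqrt(3).
Denominator factor (ζ + 2): pole of order 1 at -2, modulus 2.
The radius of convergence is the smallest modulus among the singular points: -1 + sqrt(3).
At the order-1 pole -2 set g(ζ) = (ζ - (-2))*f(ζ) = (9*ζ - 22/5)/(ζ**2 - 2*ζ - 2).
Simple pole: residue = g(a) at a = -2, which is -56/15.
The factor ζ**2 - 2*ζ - 2 splits as (ζ - a)(ζ - a') with a = 1 - sqrt(3), a' = 1 + sqrt(3). At the order-1 pole a set g(ζ) = (ζ - a)*f(ζ) = [(9*ζ - 22/5)/(ζ + 2)] / (ζ - a').
Simple pole: residue = g(a) at a = 1 - sqrt(3), which is 28/15 + (11/30)*sqrt(3).
The factor ζ**2 - 2*ζ - 2 splits as (ζ - a)(ζ - a') with a = 1 + sqrt(3), a' = 1 - sqrt(3). At the order-1 pole a set g(ζ) = (ζ - a)*f(ζ) = [(9*ζ - 22/5)/(ζ + 2)] / (ζ - a').
Simple pole: residue = g(a) at a = 1 + sqrt(3), which is 28/15 - (11/30)*sqrt(3).
List the singular points by increasing real part (a conjugate pair: the negative imaginary part first).


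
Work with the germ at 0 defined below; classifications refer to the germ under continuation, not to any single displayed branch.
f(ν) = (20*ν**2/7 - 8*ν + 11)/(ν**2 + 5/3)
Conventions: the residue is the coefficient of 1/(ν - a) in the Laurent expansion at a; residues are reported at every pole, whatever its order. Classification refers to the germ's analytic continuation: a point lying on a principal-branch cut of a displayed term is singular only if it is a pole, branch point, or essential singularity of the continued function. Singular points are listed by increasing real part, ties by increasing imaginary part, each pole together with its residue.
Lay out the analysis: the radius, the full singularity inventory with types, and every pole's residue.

Denominator factor (ν**2 + 5/3): discriminant -20/3, complex-conjugate roots ((1/3)*sqrt(15))*i and -((1/3)*sqrt(15))*i; poles of order 1, moduli (1/3)*sqrt(15) and (1/3)*sqrt(15).
The radius of convergence is the smallest modulus among the singular points: (1/3)*sqrt(15).
The factor ν**2 + 5/3 splits as (ν - a)(ν - a') with a = -((1/3)*sqrt(15))*i, a' = ((1/3)*sqrt(15))*i. At the order-1 pole a set g(ν) = (ν - a)*f(ν) = [20*ν**2/7 - 8*ν + 11] / (ν - a').
Simple pole: residue = g(a) at a = -((1/3)*sqrt(15))*i, which is (-4) + ((131/210)*sqrt(15))*i.
The factor ν**2 + 5/3 splits as (ν - a)(ν - a') with a = ((1/3)*sqrt(15))*i, a' = -((1/3)*sqrt(15))*i. At the order-1 pole a set g(ν) = (ν - a)*f(ν) = [20*ν**2/7 - 8*ν + 11] / (ν - a').
Simple pole: residue = g(a) at a = ((1/3)*sqrt(15))*i, which is (-4) - ((131/210)*sqrt(15))*i.
List the singular points by increasing real part (a conjugate pair: the negative imaginary part first).

Radius of convergence at 0: (1/3)*sqrt(15).
At -((1/3)*sqrt(15))*i: a pole of order 1; residue (-4) + ((131/210)*sqrt(15))*i.
At ((1/3)*sqrt(15))*i: a pole of order 1; residue (-4) - ((131/210)*sqrt(15))*i.


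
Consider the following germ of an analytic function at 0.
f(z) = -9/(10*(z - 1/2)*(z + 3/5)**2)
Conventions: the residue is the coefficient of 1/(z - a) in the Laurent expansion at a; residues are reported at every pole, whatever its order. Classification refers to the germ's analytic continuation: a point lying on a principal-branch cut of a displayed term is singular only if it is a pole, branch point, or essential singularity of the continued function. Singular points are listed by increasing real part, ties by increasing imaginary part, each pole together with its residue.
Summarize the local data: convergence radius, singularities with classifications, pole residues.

Denominator factor (z + 3/5)^2: pole of order 2 at -3/5, modulus 3/5.
Denominator factor (z - 1/2): pole of order 1 at 1/2, modulus 1/2.
The radius of convergence is the smallest modulus among the singular points: 1/2.
At the order-2 pole -3/5 set g(z) = (z - (-3/5))^2*f(z) = -9/(10*(z - 1/2)).
Order-2 pole: residue = g'(a); g'(-3/5) = 90/121, so the residue is 90/121.
At the order-1 pole 1/2 set g(z) = (z - (1/2))*f(z) = -9/(10*(z + 3/5)**2).
Simple pole: residue = g(a) at a = 1/2, which is -90/121.
List the singular points by increasing real part (a conjugate pair: the negative imaginary part first).

Radius of convergence at 0: 1/2.
At -3/5: a pole of order 2; residue 90/121.
At 1/2: a pole of order 1; residue -90/121.


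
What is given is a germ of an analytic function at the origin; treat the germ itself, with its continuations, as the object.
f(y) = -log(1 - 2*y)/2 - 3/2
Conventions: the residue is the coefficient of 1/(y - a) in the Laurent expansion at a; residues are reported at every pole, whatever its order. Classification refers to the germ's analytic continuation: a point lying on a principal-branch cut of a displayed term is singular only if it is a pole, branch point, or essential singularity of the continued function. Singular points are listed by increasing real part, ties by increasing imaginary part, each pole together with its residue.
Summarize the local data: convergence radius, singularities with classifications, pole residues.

Branch term (-1/2)*log(1 - y/(1/2)): its argument vanishes at y = 1/2, a logarithmic branch point, modulus 1/2.
The radius of convergence is the smallest modulus among the singular points: 1/2.

Radius of convergence at 0: 1/2.
At 1/2: a logarithmic branch point.


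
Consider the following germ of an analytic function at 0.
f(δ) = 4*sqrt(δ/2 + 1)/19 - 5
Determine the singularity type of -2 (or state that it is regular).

The point is an algebraic (square-root) branch point.

The term (4/19)*sqrt(1 - δ/(-2)) has argument 1 - -2/(-2) = 0 at -2: a square-root (algebraic, two-sheeted) branch point; the remaining terms are analytic or single-valued there.


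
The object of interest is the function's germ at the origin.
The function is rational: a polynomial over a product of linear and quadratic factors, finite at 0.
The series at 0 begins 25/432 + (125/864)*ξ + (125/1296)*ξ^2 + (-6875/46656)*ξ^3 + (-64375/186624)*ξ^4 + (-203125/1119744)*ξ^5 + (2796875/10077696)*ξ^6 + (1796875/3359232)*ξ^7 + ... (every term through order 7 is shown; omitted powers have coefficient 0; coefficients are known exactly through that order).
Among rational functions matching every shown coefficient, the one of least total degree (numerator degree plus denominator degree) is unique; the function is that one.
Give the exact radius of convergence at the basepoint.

The radius of convergence is (1/5)*sqrt(30).

No rational of total degree below 6 reproduces all 8 coefficients; solving the [0/6] Pade equations on them gives f(ξ) = 1/(10*(ξ**2 - ξ + 6/5)**3), whose expansion matches every shown term.
Denominator factor (ξ**2 - ξ + 6/5)^3: discriminant -19/5, complex-conjugate roots (1/2) + ((1/10)*sqrt(95))*i and (1/2) - ((1/10)*sqrt(95))*i; poles of order 3, moduli (1/5)*sqrt(30) and (1/5)*sqrt(30).
The radius of convergence is the smallest modulus among the singular points: (1/5)*sqrt(30).


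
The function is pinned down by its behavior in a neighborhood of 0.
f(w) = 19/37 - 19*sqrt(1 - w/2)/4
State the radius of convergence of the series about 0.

The radius of convergence is 2.

Branch term (-19/4)*sqrt(1 - w/(2)): its argument vanishes at w = 2, a square-root branch point, modulus 2.
The radius of convergence is the smallest modulus among the singular points: 2.


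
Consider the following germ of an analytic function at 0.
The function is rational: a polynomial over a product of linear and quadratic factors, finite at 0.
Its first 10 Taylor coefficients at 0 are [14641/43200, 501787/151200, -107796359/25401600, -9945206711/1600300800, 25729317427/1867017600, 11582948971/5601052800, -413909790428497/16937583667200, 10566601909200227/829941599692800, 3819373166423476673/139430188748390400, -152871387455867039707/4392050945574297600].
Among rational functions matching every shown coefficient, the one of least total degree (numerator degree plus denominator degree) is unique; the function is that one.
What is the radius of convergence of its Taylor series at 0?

The radius of convergence is (2/11)*sqrt(33).

No rational of total degree below 8 reproduces all 10 coefficients; solving the [2/6] Pade equations on them gives f(v) = (17*v**2/6 + 5*v + 11/25)/(v**2 + 4*v/7 + 12/11)**3, whose expansion matches every shown term.
Denominator factor (v**2 + 4*v/7 + 12/11)^3: discriminant -2176/539, complex-conjugate roots (-2/7) + ((4/77)*sqrt(374))*i and (-2/7) - ((4/77)*sqrt(374))*i; poles of order 3, moduli (2/11)*sqrt(33) and (2/11)*sqrt(33).
The radius of convergence is the smallest modulus among the singular points: (2/11)*sqrt(33).


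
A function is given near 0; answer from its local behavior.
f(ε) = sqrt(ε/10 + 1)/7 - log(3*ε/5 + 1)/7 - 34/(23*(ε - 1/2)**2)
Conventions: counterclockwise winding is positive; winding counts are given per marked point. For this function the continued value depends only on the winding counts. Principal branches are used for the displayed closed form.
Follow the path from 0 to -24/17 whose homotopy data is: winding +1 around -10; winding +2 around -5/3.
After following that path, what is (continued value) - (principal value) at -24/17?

The rational part is single-valued and drops out of the difference; each branch term changes only by its own monodromy.
(1/7)*sqrt(1 - ε/(-10)): winding +1 is odd, the square root flips sign, contributing -2*(1/7)*sqrt(1 - (-24/17)/(-10)) = -2*(1/7)*sqrt(73/85) = -(2/595)*sqrt(6205).
(-1/7)*log(1 - ε/(-5/3)): each positive loop around -5/3 adds 2*pi*i to the log, so winding +2 contributes (-1/7)*(2)*2*pi*i = -(4/7)*pi*i.
Summing the contributions at ε = -24/17 gives (-(2/595)*sqrt(6205)) - ((4/7)*pi)*i.

Continued minus principal equals (-(2/595)*sqrt(6205)) - ((4/7)*pi)*i.


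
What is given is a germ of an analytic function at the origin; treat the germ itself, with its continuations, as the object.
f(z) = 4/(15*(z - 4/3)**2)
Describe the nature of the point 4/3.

The point is a pole of order 2.

The denominator factor z - 4/3 vanishes at 4/3 and appears to the power 2; the numerator there equals 4/15, nonzero, and no other factor vanishes.
Hence a pole whose order is the multiplicity, 2.


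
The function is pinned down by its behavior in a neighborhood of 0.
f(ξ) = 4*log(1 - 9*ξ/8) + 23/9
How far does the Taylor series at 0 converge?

Branch term (4)*log(1 - ξ/(8/9)): its argument vanishes at ξ = 8/9, a logarithmic branch point, modulus 8/9.
The radius of convergence is the smallest modulus among the singular points: 8/9.

The radius of convergence is 8/9.


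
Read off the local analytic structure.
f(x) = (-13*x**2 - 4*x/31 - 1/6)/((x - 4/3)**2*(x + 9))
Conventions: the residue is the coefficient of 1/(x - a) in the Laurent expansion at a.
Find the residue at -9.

At the order-1 pole -9 set g(x) = (x - (-9))*f(x) = (-13*x**2 - 4*x/31 - 1/6)/(x - 4/3)**2.
Simple pole: residue = g(a) at a = -9, which is -587019/59582.

The residue is -587019/59582.


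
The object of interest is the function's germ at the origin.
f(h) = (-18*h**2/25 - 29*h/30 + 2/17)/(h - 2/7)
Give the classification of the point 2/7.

The denominator factor h - 2/7 vanishes at 2/7 and appears to the power 1; the numerator there equals -13577/62475, nonzero, and no other factor vanishes.
Hence a pole whose order is the multiplicity, 1.

The point is a pole of order 1.


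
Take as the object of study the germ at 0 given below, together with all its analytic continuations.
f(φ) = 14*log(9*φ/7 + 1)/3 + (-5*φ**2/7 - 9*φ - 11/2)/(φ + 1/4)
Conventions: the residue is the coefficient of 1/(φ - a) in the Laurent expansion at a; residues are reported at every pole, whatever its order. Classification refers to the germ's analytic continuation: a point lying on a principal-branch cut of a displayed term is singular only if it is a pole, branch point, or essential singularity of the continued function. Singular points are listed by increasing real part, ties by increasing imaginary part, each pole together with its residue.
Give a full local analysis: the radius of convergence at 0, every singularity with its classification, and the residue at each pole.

Denominator factor (φ + 1/4): pole of order 1 at -1/4, modulus 1/4.
Branch term (14/3)*log(1 - φ/(-7/9)): its argument vanishes at φ = -7/9, a logarithmic branch point, modulus 7/9.
The radius of convergence is the smallest modulus among the singular points: 1/4.
The branch term is analytic at -1/4 and contributes nothing to the residue; only the rational part matters.
At the order-1 pole -1/4 set g(φ) = (φ - (-1/4))*(rational part) = -5*φ**2/7 - 9*φ - 11/2.
Simple pole: residue = g(a) at a = -1/4, which is -369/112.
List the singular points by increasing real part (a conjugate pair: the negative imaginary part first).

Radius of convergence at 0: 1/4.
At -7/9: a logarithmic branch point.
At -1/4: a pole of order 1; residue -369/112.


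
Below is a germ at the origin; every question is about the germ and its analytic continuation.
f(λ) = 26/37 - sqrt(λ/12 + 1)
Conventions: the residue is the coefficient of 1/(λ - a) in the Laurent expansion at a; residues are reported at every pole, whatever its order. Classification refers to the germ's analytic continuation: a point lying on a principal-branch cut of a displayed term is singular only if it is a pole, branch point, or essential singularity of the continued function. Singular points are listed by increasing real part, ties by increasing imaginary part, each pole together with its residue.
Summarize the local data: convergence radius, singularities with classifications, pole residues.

Radius of convergence at 0: 12.
At -12: an algebraic (square-root) branch point.

Branch term (-1)*sqrt(1 - λ/(-12)): its argument vanishes at λ = -12, a square-root branch point, modulus 12.
The radius of convergence is the smallest modulus among the singular points: 12.


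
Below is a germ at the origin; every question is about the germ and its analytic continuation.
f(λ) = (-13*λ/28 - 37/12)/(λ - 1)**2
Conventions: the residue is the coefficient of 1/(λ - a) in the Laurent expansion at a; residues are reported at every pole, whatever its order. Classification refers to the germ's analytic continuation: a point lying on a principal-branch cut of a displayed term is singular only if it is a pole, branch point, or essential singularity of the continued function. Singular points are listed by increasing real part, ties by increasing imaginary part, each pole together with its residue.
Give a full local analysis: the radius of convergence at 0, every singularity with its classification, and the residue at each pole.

Radius of convergence at 0: 1.
At 1: a pole of order 2; residue -13/28.

Denominator factor (λ - 1)^2: pole of order 2 at 1, modulus 1.
The radius of convergence is the smallest modulus among the singular points: 1.
At the order-2 pole 1 set g(λ) = (λ - (1))^2*f(λ) = -13*λ/28 - 37/12.
Order-2 pole: residue = g'(a); g'(1) = -13/28, so the residue is -13/28.


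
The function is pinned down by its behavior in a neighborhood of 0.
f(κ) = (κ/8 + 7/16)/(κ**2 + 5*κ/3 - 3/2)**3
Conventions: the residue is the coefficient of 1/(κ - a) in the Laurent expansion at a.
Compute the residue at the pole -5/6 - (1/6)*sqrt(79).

The residue is -(486/493039)*sqrt(79).

The factor κ**2 + 5*κ/3 - 3/2 splits as (κ - a)(κ - a') with a = -5/6 - (1/6)*sqrt(79), a' = -5/6 + (1/6)*sqrt(79). At the order-3 pole a set g(κ) = (κ - a)^3*f(κ) = [κ/8 + 7/16] / (κ - a')^3.
Order-3 pole: residue = g''(a)/2; g''(-5/6 - (1/6)*sqrt(79)) = -(972/493039)*sqrt(79), so the residue is -(486/493039)*sqrt(79).


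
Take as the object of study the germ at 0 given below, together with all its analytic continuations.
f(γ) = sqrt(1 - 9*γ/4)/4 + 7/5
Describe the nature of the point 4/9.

The point is an algebraic (square-root) branch point.

The term (1/4)*sqrt(1 - γ/(4/9)) has argument 1 - 4/9/(4/9) = 0 at 4/9: a square-root (algebraic, two-sheeted) branch point; the remaining terms are analytic or single-valued there.


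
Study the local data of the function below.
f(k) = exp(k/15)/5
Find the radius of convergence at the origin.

The factor exp(k/15) is entire and contributes no finite singular point.
The polynomial part has no poles.
No finite singular points: the Taylor series at 0 converges everywhere.

The radius of convergence is infinite.


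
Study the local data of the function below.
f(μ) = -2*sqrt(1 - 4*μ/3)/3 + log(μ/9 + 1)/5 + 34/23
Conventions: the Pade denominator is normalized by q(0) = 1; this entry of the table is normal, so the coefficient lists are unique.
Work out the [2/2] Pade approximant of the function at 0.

The Pade approximant has numerator coefficients [56/69, -532301/1648755, -20516003/89032770]; denominator coefficients [1, -4649/4779, 170557/1806462].

Taylor coefficients needed (expand at 0): a_0 = 56/69, a_1 = 7/15, a_2 = 119/810, a_3 = 1081/10935, a_4 = 10799/131220.
Write the denominator as Q(μ) = 1 + q1*μ + q2*μ^2. Requiring Q*f - P = O(μ^5) with deg P <= 2 kills the coefficients of μ^3..μ^4 in Q*f:
  μ^3: a_3 + q1*a_2 + q2*a_1 = 0, i.e. 1081/10935 + (119/810)*q1 + (7/15)*q2 = 0.
  μ^4: a_4 + q1*a_3 + q2*a_2 = 0, i.e. 10799/131220 + (1081/10935)*q1 + (119/810)*q2 = 0.
Solving this linear system: q1 = -4649/4779, q2 = 170557/1806462.
The numerator is Q*f truncated at degree 2: P0 = a_0 = 56/69; P1 = a_1 + q1*a_0 = -532301/1648755; P2 = a_2 + q1*a_1 + q2*a_0 = -20516003/89032770.


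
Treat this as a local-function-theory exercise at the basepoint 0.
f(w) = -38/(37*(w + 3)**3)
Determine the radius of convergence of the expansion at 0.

Denominator factor (w + 3)^3: pole of order 3 at -3, modulus 3.
The radius of convergence is the smallest modulus among the singular points: 3.

The radius of convergence is 3.


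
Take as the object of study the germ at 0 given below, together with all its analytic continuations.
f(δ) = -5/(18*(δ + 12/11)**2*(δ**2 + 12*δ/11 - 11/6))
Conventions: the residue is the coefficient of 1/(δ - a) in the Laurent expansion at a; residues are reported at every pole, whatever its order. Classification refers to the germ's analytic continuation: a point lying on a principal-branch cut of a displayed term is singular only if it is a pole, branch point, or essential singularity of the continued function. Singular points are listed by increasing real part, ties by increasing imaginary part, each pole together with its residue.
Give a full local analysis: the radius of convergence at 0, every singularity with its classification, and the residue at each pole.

Radius of convergence at 0: -6/11 + (1/66)*sqrt(9282).
At -6/11 - (1/66)*sqrt(9282): a pole of order 1; residue 60/1331 + (8815/12354342)*sqrt(9282).
At -12/11: a pole of order 2; residue -120/1331.
At -6/11 + (1/66)*sqrt(9282): a pole of order 1; residue 60/1331 - (8815/12354342)*sqrt(9282).

Denominator factor (δ**2 + 12*δ/11 - 11/6): discriminant 3094/363, real irrational roots -6/11 + (1/66)*sqrt(9282) and -6/11 - (1/66)*sqrt(9282); poles of order 1, moduli -6/11 + (1/66)*sqrt(9282) and 6/11 + (1/66)*sqrt(9282).
Denominator factor (δ + 12/11)^2: pole of order 2 at -12/11, modulus 12/11.
The radius of convergence is the smallest modulus among the singular points: -6/11 + (1/66)*sqrt(9282).
The factor δ**2 + 12*δ/11 - 11/6 splits as (δ - a)(δ - a') with a = -6/11 - (1/66)*sqrt(9282), a' = -6/11 + (1/66)*sqrt(9282). At the order-1 pole a set g(δ) = (δ - a)*f(δ) = [-5/(18*(δ + 12/11)**2)] / (δ - a').
Simple pole: residue = g(a) at a = -6/11 - (1/66)*sqrt(9282), which is 60/1331 + (8815/12354342)*sqrt(9282).
At the order-2 pole -12/11 set g(δ) = (δ - (-12/11))^2*f(δ) = -5/(18*(δ**2 + 12*δ/11 - 11/6)).
Order-2 pole: residue = g'(a); g'(-12/11) = -120/1331, so the residue is -120/1331.
The factor δ**2 + 12*δ/11 - 11/6 splits as (δ - a)(δ - a') with a = -6/11 + (1/66)*sqrt(9282), a' = -6/11 - (1/66)*sqrt(9282). At the order-1 pole a set g(δ) = (δ - a)*f(δ) = [-5/(18*(δ + 12/11)**2)] / (δ - a').
Simple pole: residue = g(a) at a = -6/11 + (1/66)*sqrt(9282), which is 60/1331 - (8815/12354342)*sqrt(9282).
List the singular points by increasing real part (a conjugate pair: the negative imaginary part first).


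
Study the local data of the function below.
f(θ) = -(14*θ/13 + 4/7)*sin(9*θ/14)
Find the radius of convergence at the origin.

The radius of convergence is infinite.

The factor -sin(9*θ/14) is entire and contributes no finite singular point.
The polynomial part has no poles.
No finite singular points: the Taylor series at 0 converges everywhere.


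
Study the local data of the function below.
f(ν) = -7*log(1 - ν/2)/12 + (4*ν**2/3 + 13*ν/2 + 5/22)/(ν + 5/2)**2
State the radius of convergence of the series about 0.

The radius of convergence is 2.

Denominator factor (ν + 5/2)^2: pole of order 2 at -5/2, modulus 5/2.
Branch term (-7/12)*log(1 - ν/(2)): its argument vanishes at ν = 2, a logarithmic branch point, modulus 2.
The radius of convergence is the smallest modulus among the singular points: 2.


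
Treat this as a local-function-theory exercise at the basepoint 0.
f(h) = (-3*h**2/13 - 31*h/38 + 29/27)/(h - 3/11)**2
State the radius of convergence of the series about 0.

Denominator factor (h - 3/11)^2: pole of order 2 at 3/11, modulus 3/11.
The radius of convergence is the smallest modulus among the singular points: 3/11.

The radius of convergence is 3/11.


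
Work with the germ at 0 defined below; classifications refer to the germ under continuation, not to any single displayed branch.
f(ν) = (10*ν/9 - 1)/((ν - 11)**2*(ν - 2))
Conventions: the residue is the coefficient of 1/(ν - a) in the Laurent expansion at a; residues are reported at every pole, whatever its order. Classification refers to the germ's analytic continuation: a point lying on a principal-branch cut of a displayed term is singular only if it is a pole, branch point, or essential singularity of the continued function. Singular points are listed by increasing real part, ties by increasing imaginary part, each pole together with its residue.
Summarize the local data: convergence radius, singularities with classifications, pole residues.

Radius of convergence at 0: 2.
At 2: a pole of order 1; residue 11/729.
At 11: a pole of order 2; residue -11/729.

Denominator factor (ν - 11)^2: pole of order 2 at 11, modulus 11.
Denominator factor (ν - 2): pole of order 1 at 2, modulus 2.
The radius of convergence is the smallest modulus among the singular points: 2.
At the order-1 pole 2 set g(ν) = (ν - (2))*f(ν) = (10*ν/9 - 1)/(ν - 11)**2.
Simple pole: residue = g(a) at a = 2, which is 11/729.
At the order-2 pole 11 set g(ν) = (ν - (11))^2*f(ν) = (10*ν/9 - 1)/(ν - 2).
Order-2 pole: residue = g'(a); g'(11) = -11/729, so the residue is -11/729.
List the singular points by increasing real part (a conjugate pair: the negative imaginary part first).


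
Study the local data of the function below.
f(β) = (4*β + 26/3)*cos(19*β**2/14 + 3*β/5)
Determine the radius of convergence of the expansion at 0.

The factor cos(19*β**2/14 + 3*β/5) is entire and contributes no finite singular point.
The polynomial part has no poles.
No finite singular points: the Taylor series at 0 converges everywhere.

The radius of convergence is infinite.


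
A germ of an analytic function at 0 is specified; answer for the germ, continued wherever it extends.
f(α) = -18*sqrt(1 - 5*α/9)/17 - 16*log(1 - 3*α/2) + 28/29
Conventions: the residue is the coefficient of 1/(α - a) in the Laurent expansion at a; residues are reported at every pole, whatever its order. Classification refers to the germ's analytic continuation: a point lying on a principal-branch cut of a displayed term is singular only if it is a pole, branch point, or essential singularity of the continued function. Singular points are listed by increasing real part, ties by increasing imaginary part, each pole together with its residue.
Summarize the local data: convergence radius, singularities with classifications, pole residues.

Branch term (-18/17)*sqrt(1 - α/(9/5)): its argument vanishes at α = 9/5, a square-root branch point, modulus 9/5.
Branch term (-16)*log(1 - α/(2/3)): its argument vanishes at α = 2/3, a logarithmic branch point, modulus 2/3.
The radius of convergence is the smallest modulus among the singular points: 2/3.
List the singular points by increasing real part (a conjugate pair: the negative imaginary part first).

Radius of convergence at 0: 2/3.
At 2/3: a logarithmic branch point.
At 9/5: an algebraic (square-root) branch point.


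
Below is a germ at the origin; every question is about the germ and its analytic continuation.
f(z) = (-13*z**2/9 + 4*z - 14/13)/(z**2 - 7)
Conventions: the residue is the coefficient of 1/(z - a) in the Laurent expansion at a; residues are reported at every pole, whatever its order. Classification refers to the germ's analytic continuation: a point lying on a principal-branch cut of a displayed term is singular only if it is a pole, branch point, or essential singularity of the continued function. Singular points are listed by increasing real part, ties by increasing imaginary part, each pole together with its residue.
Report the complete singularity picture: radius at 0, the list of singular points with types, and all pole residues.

Radius of convergence at 0: sqrt(7).
At -sqrt(7): a pole of order 1; residue 2 + (187/234)*sqrt(7).
At sqrt(7): a pole of order 1; residue 2 - (187/234)*sqrt(7).

Denominator factor (z**2 - 7): discriminant 28, real irrational roots sqrt(7) and -sqrt(7); poles of order 1, moduli sqrt(7) and sqrt(7).
The radius of convergence is the smallest modulus among the singular points: sqrt(7).
The factor z**2 - 7 splits as (z - a)(z - a') with a = -sqrt(7), a' = sqrt(7). At the order-1 pole a set g(z) = (z - a)*f(z) = [-13*z**2/9 + 4*z - 14/13] / (z - a').
Simple pole: residue = g(a) at a = -sqrt(7), which is 2 + (187/234)*sqrt(7).
The factor z**2 - 7 splits as (z - a)(z - a') with a = sqrt(7), a' = -sqrt(7). At the order-1 pole a set g(z) = (z - a)*f(z) = [-13*z**2/9 + 4*z - 14/13] / (z - a').
Simple pole: residue = g(a) at a = sqrt(7), which is 2 - (187/234)*sqrt(7).
List the singular points by increasing real part (a conjugate pair: the negative imaginary part first).


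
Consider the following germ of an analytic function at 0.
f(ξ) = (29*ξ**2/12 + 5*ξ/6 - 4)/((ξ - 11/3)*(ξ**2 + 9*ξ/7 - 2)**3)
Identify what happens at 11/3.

The denominator factor ξ - 11/3 vanishes at 11/3 and appears to the power 1; the numerator there equals 3407/108, nonzero, and no other factor vanishes.
Hence a pole whose order is the multiplicity, 1.

The point is a pole of order 1.


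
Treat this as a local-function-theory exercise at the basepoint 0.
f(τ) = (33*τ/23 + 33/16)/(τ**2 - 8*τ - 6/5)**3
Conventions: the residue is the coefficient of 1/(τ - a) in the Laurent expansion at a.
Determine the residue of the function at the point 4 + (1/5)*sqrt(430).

The residue is (215325/3745097728)*sqrt(430).

The factor τ**2 - 8*τ - 6/5 splits as (τ - a)(τ - a') with a = 4 + (1/5)*sqrt(430), a' = 4 - (1/5)*sqrt(430). At the order-3 pole a set g(τ) = (τ - a)^3*f(τ) = [33*τ/23 + 33/16] / (τ - a')^3.
Order-3 pole: residue = g''(a)/2; g''(4 + (1/5)*sqrt(430)) = (215325/1872548864)*sqrt(430), so the residue is (215325/3745097728)*sqrt(430).


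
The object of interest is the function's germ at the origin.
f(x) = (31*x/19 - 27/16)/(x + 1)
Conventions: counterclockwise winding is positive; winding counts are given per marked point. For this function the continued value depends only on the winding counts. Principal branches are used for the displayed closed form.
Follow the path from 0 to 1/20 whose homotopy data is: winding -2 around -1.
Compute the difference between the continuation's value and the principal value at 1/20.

The function is rational, hence single-valued: continuing it around any pole returns the same value, so the difference is 0.

Continued minus principal equals 0.


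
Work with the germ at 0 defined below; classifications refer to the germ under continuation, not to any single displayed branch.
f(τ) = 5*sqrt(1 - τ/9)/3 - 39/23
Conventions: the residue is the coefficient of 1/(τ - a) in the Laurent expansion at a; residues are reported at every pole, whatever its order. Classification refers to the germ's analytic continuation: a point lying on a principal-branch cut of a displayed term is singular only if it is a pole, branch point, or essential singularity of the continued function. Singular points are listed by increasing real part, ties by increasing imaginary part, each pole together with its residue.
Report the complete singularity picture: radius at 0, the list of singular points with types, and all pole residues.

Radius of convergence at 0: 9.
At 9: an algebraic (square-root) branch point.

Branch term (5/3)*sqrt(1 - τ/(9)): its argument vanishes at τ = 9, a square-root branch point, modulus 9.
The radius of convergence is the smallest modulus among the singular points: 9.


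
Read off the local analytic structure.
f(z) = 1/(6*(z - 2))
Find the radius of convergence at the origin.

Denominator factor (z - 2): pole of order 1 at 2, modulus 2.
The radius of convergence is the smallest modulus among the singular points: 2.

The radius of convergence is 2.


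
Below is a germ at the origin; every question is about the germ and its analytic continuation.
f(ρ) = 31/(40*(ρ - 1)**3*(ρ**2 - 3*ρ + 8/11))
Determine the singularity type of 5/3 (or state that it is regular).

The point is a regular point.

Denominator factors: ρ**2 - 3*ρ + 8/11 = -148/99 at ρ = 5/3; ρ - 1 = 2/3 at ρ = 5/3 — none vanishes.
So the germ continues analytically to 5/3.


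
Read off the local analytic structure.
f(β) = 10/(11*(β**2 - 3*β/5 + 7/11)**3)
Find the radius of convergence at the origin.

Denominator factor (β**2 - 3*β/5 + 7/11)^3: discriminant -601/275, complex-conjugate roots (3/10) + ((1/110)*sqrt(6611))*i and (3/10) - ((1/110)*sqrt(6611))*i; poles of order 3, moduli (1/11)*sqrt(77) and (1/11)*sqrt(77).
The radius of convergence is the smallest modulus among the singular points: (1/11)*sqrt(77).

The radius of convergence is (1/11)*sqrt(77).
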